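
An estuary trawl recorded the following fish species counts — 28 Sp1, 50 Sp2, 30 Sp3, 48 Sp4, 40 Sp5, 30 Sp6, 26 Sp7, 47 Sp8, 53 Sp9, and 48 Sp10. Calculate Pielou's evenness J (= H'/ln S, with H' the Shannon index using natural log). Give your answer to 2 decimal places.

Total N = 28+50+30+48+40+30+26+47+53+48 = 400, so the proportions are 0.07, 0.125, 0.075, 0.12, 0.1, 0.075, 0.065, 0.1175, 0.1325, 0.12 (working shown to 4 dp, full precision carried).
H' = −Σ pᵢ ln pᵢ = −((-0.1861) + (-0.2599) + (-0.1943) + (-0.2544) + (-0.2303) + (-0.1943) + (-0.1777) + (-0.2516) + (-0.2678) + (-0.2544)) = 2.2708.
With S = 10 species, ln S = 2.3026, so J = 2.2708/2.3026 = 0.9862, i.e. 0.99 to 2 decimal places.

0.99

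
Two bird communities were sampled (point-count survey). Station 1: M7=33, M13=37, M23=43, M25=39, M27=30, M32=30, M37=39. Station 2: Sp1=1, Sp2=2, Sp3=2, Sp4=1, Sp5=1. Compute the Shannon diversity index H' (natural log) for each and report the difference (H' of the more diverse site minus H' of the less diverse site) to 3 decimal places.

Station 1: N=251, proportions 0.131474, 0.14741, 0.171315, 0.155378, 0.119522, 0.119522, 0.155378, giving H' = 1.937604 (working shown to 6 dp, full precision carried).
Station 2: N=7, proportions 0.142857, 0.285714, 0.285714, 0.142857, 0.142857, giving H' = 1.549826.
Difference = |1.937604 − 1.549826| = 0.387778, i.e. 0.388 to 3 decimal places.

0.388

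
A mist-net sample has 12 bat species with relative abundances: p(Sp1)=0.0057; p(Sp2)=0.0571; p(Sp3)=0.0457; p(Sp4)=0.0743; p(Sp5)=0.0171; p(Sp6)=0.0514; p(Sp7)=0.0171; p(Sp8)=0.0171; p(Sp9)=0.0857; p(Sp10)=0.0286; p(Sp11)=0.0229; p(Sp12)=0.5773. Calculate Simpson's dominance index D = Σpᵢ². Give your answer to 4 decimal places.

D = 0.0057² + 0.0571² + 0.0457² + 0.0743² + 0.0171² + 0.0514² + 0.0171² + 0.0171² + 0.0857² + 0.0286² + 0.0229² + 0.5773² = 0.000032 + 0.003260 + 0.002088 + 0.005520 + 0.000292 + 0.002642 + 0.000292 + 0.000292 + 0.007344 + 0.000818 + 0.000524 + 0.333275 = 0.356383 (working shown to 6 dp, full precision carried).
To 4 decimal places, D = 0.3564.

0.3564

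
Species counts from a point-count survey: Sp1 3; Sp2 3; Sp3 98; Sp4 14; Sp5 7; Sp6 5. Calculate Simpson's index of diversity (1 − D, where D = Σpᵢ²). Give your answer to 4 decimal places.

Total N = 3+3+98+14+7+5 = 130, so the proportions are 0.023077, 0.023077, 0.753846, 0.107692, 0.053846, 0.038462 (working shown to 6 dp, full precision carried).
D = 0.023077² + 0.023077² + 0.753846² + 0.107692² + 0.053846² + 0.038462² = 0.000533 + 0.000533 + 0.568284 + 0.011598 + 0.002899 + 0.001479 = 0.585325.
So 1 − D = 0.414675, i.e. 0.4147 to 4 decimal places.

0.4147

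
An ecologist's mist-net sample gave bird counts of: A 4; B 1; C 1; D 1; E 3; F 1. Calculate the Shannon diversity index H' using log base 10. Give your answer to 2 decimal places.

Total N = 4+1+1+1+3+1 = 11, so the proportions are 0.3636, 0.0909, 0.0909, 0.0909, 0.2727, 0.0909 (working shown to 4 dp, full precision carried).
Each pᵢ log₁₀ pᵢ term: 0.3636×(-0.4393)=-0.1598, 0.0909×(-1.0414)=-0.0947, 0.0909×(-1.0414)=-0.0947, 0.0909×(-1.0414)=-0.0947, 0.2727×(-0.5643)=-0.1539, 0.0909×(-1.0414)=-0.0947.
Sum = -0.6923, so H' = 0.69.

0.69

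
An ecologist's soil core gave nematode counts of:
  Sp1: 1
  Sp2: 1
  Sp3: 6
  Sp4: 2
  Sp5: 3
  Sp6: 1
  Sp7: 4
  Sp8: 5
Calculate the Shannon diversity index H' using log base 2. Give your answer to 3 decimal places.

Total N = 1+1+6+2+3+1+4+5 = 23, so the proportions are 0.04348, 0.04348, 0.26087, 0.08696, 0.13043, 0.04348, 0.17391, 0.21739 (working shown to 5 dp, full precision carried).
Each pᵢ log₂ pᵢ term: 0.04348×(-4.52356)=-0.19668, 0.04348×(-4.52356)=-0.19668, 0.26087×(-1.93860)=-0.50572, 0.08696×(-3.52356)=-0.30640, 0.13043×(-2.93860)=-0.38330, 0.04348×(-4.52356)=-0.19668, 0.17391×(-2.52356)=-0.43888, 0.21739×(-2.20163)=-0.47862.
Sum = -2.70294, so H' = 2.703.

2.703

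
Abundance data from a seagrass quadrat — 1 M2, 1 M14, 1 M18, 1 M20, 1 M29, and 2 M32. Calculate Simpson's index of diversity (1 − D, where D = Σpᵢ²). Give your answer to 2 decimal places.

0.82

Total N = 1+1+1+1+1+2 = 7, so the proportions are 0.1429, 0.1429, 0.1429, 0.1429, 0.1429, 0.2857 (working shown to 4 dp, full precision carried).
D = 0.1429² + 0.1429² + 0.1429² + 0.1429² + 0.1429² + 0.2857² = 0.0204 + 0.0204 + 0.0204 + 0.0204 + 0.0204 + 0.0816 = 0.1837.
So 1 − D = 0.8163, i.e. 0.82 to 2 decimal places.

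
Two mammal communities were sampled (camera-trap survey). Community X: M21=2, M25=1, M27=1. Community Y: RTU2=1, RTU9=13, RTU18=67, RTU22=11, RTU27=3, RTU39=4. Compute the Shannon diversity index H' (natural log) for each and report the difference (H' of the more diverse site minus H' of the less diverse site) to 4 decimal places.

0.0173

Community X: N=4, proportions 0.5, 0.25, 0.25, giving H' = 1.0397208 (working shown to 7 dp, full precision carried).
Community Y: N=99, proportions 0.010101, 0.1313131, 0.6767677, 0.1111111, 0.030303, 0.040404, giving H' = 1.0569723.
Difference = |1.0397208 − 1.0569723| = 0.0172515, i.e. 0.0173 to 4 decimal places.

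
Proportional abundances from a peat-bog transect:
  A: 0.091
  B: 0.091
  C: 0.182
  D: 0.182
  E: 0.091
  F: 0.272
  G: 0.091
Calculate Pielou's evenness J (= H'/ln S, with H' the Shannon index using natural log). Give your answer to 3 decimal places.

0.949

H' = −Σ pᵢ ln pᵢ = −((-0.21812) + (-0.21812) + (-0.31008) + (-0.31008) + (-0.21812) + (-0.35413) + (-0.21812)) = 1.84677 (working shown to 5 dp, full precision carried).
With S = 7 species, ln S = 1.94591, so J = 1.84677/1.94591 = 0.94905, i.e. 0.949 to 3 decimal places.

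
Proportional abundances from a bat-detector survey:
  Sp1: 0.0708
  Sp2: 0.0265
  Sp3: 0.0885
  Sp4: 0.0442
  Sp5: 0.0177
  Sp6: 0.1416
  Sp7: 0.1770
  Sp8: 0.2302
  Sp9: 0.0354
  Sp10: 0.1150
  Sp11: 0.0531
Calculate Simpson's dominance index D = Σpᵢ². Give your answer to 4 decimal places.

D = 0.0708² + 0.0265² + 0.0885² + 0.0442² + 0.0177² + 0.1416² + 0.177² + 0.2302² + 0.0354² + 0.115² + 0.0531² = 0.005013 + 0.000702 + 0.007832 + 0.001954 + 0.000313 + 0.020051 + 0.031329 + 0.052992 + 0.001253 + 0.013225 + 0.002820 = 0.137483 (working shown to 6 dp, full precision carried).
To 4 decimal places, D = 0.1375.

0.1375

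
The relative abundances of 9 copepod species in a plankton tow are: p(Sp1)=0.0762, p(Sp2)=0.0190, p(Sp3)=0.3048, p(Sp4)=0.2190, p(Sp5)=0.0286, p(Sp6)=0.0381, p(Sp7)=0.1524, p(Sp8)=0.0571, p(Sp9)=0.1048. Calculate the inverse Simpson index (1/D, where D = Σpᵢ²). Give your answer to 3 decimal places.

5.354

D = 0.0762² + 0.019² + 0.3048² + 0.219² + 0.0286² + 0.0381² + 0.1524² + 0.0571² + 0.1048² = 0.0058064 + 0.0003610 + 0.0929030 + 0.0479610 + 0.0008180 + 0.0014516 + 0.0232258 + 0.0032604 + 0.0109830 = 0.1867703 (working shown to 7 dp, full precision carried).
So 1/D = 5.35417, i.e. 5.354 to 3 decimal places.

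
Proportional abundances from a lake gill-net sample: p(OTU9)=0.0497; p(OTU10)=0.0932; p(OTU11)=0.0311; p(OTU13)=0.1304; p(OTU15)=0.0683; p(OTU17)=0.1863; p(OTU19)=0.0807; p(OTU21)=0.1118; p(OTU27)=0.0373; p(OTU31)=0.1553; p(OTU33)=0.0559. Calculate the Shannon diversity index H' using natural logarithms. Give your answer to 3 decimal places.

Each pᵢ ln pᵢ term (working shown to 5 dp, full precision carried): 0.0497×(-3.00175)=-0.14919, 0.0932×(-2.37301)=-0.22116, 0.0311×(-3.47055)=-0.10793, 0.1304×(-2.03715)=-0.26564, 0.0683×(-2.68385)=-0.18331, 0.1863×(-1.68040)=-0.31306, 0.0807×(-2.51702)=-0.20312, 0.1118×(-2.19104)=-0.24496, 0.0373×(-3.28876)=-0.12267, 0.1553×(-1.86240)=-0.28923, 0.0559×(-2.88419)=-0.16123.
Sum = -2.26150, so H' = 2.262.

2.262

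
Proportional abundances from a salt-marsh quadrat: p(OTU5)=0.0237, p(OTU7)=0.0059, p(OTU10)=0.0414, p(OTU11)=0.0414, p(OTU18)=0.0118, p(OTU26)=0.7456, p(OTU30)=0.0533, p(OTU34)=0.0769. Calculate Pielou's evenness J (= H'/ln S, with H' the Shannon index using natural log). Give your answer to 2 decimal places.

H' = −Σ pᵢ ln pᵢ = −((-0.0887) + (-0.0303) + (-0.1318) + (-0.1318) + (-0.0524) + (-0.2189) + (-0.1563) + (-0.1973)) = 1.0075 (working shown to 4 dp, full precision carried).
With S = 8 species, ln S = 2.0794, so J = 1.0075/2.0794 = 0.4845, i.e. 0.48 to 2 decimal places.

0.48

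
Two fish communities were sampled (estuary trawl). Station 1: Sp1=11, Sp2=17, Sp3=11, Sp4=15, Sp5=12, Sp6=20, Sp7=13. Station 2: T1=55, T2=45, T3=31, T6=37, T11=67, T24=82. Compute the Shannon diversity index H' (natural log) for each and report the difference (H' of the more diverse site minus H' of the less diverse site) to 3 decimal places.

0.185

Station 1: N=99, proportions 0.11111, 0.17172, 0.11111, 0.15152, 0.12121, 0.20202, 0.13131, giving H' = 1.92222 (working shown to 5 dp, full precision carried).
Station 2: N=317, proportions 0.1735, 0.14196, 0.09779, 0.11672, 0.21136, 0.25868, giving H' = 1.73737.
Difference = |1.92222 − 1.73737| = 0.18485, i.e. 0.185 to 3 decimal places.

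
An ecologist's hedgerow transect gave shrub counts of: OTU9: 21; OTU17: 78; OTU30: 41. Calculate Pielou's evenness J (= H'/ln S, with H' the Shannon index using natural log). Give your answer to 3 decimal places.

0.883

Total N = 21+78+41 = 140, so the proportions are 0.15, 0.55714, 0.29286 (working shown to 5 dp, full precision carried).
H' = −Σ pᵢ ln pᵢ = −((-0.28457) + (-0.32589) + (-0.35965)) = 0.97011.
With S = 3 species, ln S = 1.09861, so J = 0.97011/1.09861 = 0.88303, i.e. 0.883 to 3 decimal places.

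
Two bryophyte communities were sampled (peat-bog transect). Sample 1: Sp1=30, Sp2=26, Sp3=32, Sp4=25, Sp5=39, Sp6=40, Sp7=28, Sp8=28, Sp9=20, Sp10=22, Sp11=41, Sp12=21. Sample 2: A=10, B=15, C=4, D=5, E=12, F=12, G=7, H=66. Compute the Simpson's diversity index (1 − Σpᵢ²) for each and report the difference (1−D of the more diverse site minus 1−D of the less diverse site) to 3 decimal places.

0.207

Sample 1: N=352, proportions 0.0852273, 0.0738636, 0.0909091, 0.0710227, 0.1107955, 0.1136364, 0.0795455, 0.0795455, 0.0568182, 0.0625, 0.1164773, 0.0596591, giving 1−D = 0.9118673 (working shown to 7 dp, full precision carried).
Sample 2: N=131, proportions 0.0763359, 0.1145038, 0.0305344, 0.0381679, 0.0916031, 0.0916031, 0.0534351, 0.5038168, giving 1−D = 0.7052037.
Difference = |0.9118673 − 0.7052037| = 0.2066636, i.e. 0.207 to 3 decimal places.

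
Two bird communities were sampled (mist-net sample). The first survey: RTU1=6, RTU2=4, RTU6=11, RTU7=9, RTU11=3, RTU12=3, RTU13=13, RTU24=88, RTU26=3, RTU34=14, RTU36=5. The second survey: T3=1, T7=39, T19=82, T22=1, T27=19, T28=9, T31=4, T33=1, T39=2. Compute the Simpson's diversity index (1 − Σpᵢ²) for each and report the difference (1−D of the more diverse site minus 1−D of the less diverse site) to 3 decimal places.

0.016

The first survey: N=159, proportions 0.03774, 0.02516, 0.06918, 0.0566, 0.01887, 0.01887, 0.08176, 0.55346, 0.01887, 0.08805, 0.03145, giving 1−D = 0.66714 (working shown to 5 dp, full precision carried).
The second survey: N=158, proportions 0.00633, 0.24684, 0.51899, 0.00633, 0.12025, 0.05696, 0.02532, 0.00633, 0.01266, giving 1−D = 0.65110.
Difference = |0.66714 − 0.65110| = 0.01604, i.e. 0.016 to 3 decimal places.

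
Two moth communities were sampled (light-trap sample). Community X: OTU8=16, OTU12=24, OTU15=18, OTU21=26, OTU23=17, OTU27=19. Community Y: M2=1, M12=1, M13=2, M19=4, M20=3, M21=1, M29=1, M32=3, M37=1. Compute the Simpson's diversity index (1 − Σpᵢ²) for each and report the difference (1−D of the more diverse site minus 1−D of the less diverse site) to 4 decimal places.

Community X: N=120, proportions 0.133333, 0.2, 0.15, 0.216667, 0.141667, 0.158333, giving 1−D = 0.827639 (working shown to 6 dp, full precision carried).
Community Y: N=17, proportions 0.058824, 0.058824, 0.117647, 0.235294, 0.176471, 0.058824, 0.058824, 0.176471, 0.058824, giving 1−D = 0.851211.
Difference = |0.827639 − 0.851211| = 0.023572, i.e. 0.0236 to 4 decimal places.

0.0236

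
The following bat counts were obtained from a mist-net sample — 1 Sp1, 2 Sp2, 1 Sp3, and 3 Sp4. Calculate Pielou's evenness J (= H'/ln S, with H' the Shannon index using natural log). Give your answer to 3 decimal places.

0.921

Total N = 1+2+1+3 = 7, so the proportions are 0.14286, 0.28571, 0.14286, 0.42857 (working shown to 5 dp, full precision carried).
H' = −Σ pᵢ ln pᵢ = −((-0.27799) + (-0.35793) + (-0.27799) + (-0.36313)) = 1.27703.
With S = 4 species, ln S = 1.38629, so J = 1.27703/1.38629 = 0.92119, i.e. 0.921 to 3 decimal places.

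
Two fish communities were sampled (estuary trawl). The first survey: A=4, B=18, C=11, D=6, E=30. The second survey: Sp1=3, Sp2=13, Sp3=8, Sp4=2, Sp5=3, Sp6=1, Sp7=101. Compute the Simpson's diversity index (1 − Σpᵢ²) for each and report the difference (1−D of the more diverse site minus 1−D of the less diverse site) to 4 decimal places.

The first survey: N=69, proportions 0.057971, 0.26087, 0.15942, 0.086957, 0.434783, giving 1−D = 0.706574 (working shown to 6 dp, full precision carried).
The second survey: N=131, proportions 0.022901, 0.099237, 0.061069, 0.015267, 0.022901, 0.007634, 0.770992, giving 1−D = 0.390653.
Difference = |0.706574 − 0.390653| = 0.315921, i.e. 0.3159 to 4 decimal places.

0.3159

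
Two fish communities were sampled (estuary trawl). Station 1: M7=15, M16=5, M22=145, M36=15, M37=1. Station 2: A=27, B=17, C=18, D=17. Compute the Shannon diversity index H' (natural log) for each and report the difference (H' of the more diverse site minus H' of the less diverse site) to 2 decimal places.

0.65

Station 1: N=181, proportions 0.0829, 0.0276, 0.8011, 0.0829, 0.0055, giving H' = 0.7183 (working shown to 4 dp, full precision carried).
Station 2: N=79, proportions 0.3418, 0.2152, 0.2278, 0.2152, giving H' = 1.3651.
Difference = |0.7183 − 1.3651| = 0.6468, i.e. 0.65 to 2 decimal places.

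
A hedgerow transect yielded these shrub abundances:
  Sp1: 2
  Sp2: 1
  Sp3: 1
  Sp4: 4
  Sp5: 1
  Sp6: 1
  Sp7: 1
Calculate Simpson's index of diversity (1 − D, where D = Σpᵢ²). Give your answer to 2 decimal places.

Total N = 2+1+1+4+1+1+1 = 11, so the proportions are 0.1818, 0.0909, 0.0909, 0.3636, 0.0909, 0.0909, 0.0909 (working shown to 4 dp, full precision carried).
D = 0.1818² + 0.0909² + 0.0909² + 0.3636² + 0.0909² + 0.0909² + 0.0909² = 0.0331 + 0.0083 + 0.0083 + 0.1322 + 0.0083 + 0.0083 + 0.0083 = 0.2066.
So 1 − D = 0.7934, i.e. 0.79 to 2 decimal places.

0.79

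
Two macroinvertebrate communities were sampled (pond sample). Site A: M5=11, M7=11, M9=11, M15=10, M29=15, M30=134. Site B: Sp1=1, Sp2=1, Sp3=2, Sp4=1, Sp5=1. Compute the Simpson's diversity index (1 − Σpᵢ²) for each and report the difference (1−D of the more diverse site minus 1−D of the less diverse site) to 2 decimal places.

Site A: N=192, proportions 0.05729, 0.05729, 0.05729, 0.05208, 0.07812, 0.69792, giving 1−D = 0.49425 (working shown to 5 dp, full precision carried).
Site B: N=6, proportions 0.16667, 0.16667, 0.33333, 0.16667, 0.16667, giving 1−D = 0.77778.
Difference = |0.49425 − 0.77778| = 0.28353, i.e. 0.28 to 2 decimal places.

0.28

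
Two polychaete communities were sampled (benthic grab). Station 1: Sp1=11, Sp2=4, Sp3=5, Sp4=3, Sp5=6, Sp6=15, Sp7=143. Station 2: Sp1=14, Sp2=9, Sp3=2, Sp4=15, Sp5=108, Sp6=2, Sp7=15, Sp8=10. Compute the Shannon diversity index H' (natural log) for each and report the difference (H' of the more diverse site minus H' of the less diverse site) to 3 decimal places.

Station 1: N=187, proportions 0.0588235, 0.0213904, 0.026738, 0.0160428, 0.0320856, 0.0802139, 0.7647059, giving H' = 0.9299153 (working shown to 7 dp, full precision carried).
Station 2: N=175, proportions 0.08, 0.0514286, 0.0114286, 0.0857143, 0.6171429, 0.0114286, 0.0857143, 0.0571429, giving H' = 1.3394606.
Difference = |0.9299153 − 1.3394606| = 0.4095453, i.e. 0.410 to 3 decimal places.

0.410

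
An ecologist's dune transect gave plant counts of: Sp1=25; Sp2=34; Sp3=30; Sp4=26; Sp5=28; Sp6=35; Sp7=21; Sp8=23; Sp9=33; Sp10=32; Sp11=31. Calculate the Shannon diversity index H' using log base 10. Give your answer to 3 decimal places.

1.036

Total N = 25+34+30+26+28+35+21+23+33+32+31 = 318, so the proportions are 0.07862, 0.10692, 0.09434, 0.08176, 0.08805, 0.11006, 0.06604, 0.07233, 0.10377, 0.10063, 0.09748 (working shown to 5 dp, full precision carried).
Each pᵢ log₁₀ pᵢ term: 0.07862×(-1.10449)=-0.08683, 0.10692×(-0.97095)=-0.10381, 0.09434×(-1.02531)=-0.09673, 0.08176×(-1.08745)=-0.08891, 0.08805×(-1.05527)=-0.09292, 0.11006×(-0.95836)=-0.10548, 0.06604×(-1.18021)=-0.07794, 0.07233×(-1.14070)=-0.08250, 0.10377×(-0.98391)=-0.10210, 0.10063×(-0.99728)=-0.10035, 0.09748×(-1.01107)=-0.09856.
Sum = -1.03614, so H' = 1.036.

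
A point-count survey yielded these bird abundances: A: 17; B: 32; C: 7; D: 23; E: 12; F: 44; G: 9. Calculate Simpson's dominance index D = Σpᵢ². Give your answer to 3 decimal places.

0.195

Total N = 17+32+7+23+12+44+9 = 144, so the proportions are 0.11806, 0.22222, 0.04861, 0.15972, 0.08333, 0.30556, 0.0625 (working shown to 5 dp, full precision carried).
D = 0.11806² + 0.22222² + 0.04861² + 0.15972² + 0.08333² + 0.30556² + 0.0625² = 0.01394 + 0.04938 + 0.00236 + 0.02551 + 0.00694 + 0.09336 + 0.00391 = 0.19541.
To 3 decimal places, D = 0.195.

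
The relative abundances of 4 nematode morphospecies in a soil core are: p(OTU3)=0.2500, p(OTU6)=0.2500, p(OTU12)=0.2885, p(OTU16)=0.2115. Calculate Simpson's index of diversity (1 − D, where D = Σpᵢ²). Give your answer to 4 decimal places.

0.7470

D = 0.25² + 0.25² + 0.2885² + 0.2115² = 0.062500 + 0.062500 + 0.083232 + 0.044732 = 0.252964 (working shown to 6 dp, full precision carried).
So 1 − D = 0.747035, i.e. 0.7470 to 4 decimal places.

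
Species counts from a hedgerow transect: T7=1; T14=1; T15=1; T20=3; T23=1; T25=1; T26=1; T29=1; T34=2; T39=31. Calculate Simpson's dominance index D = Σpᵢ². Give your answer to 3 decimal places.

Total N = 1+1+1+3+1+1+1+1+2+31 = 43, so the proportions are 0.02326, 0.02326, 0.02326, 0.06977, 0.02326, 0.02326, 0.02326, 0.02326, 0.04651, 0.72093 (working shown to 5 dp, full precision carried).
D = 0.02326² + 0.02326² + 0.02326² + 0.06977² + 0.02326² + 0.02326² + 0.02326² + 0.02326² + 0.04651² + 0.72093² = 0.00054 + 0.00054 + 0.00054 + 0.00487 + 0.00054 + 0.00054 + 0.00054 + 0.00054 + 0.00216 + 0.51974 = 0.53056.
To 3 decimal places, D = 0.531.

0.531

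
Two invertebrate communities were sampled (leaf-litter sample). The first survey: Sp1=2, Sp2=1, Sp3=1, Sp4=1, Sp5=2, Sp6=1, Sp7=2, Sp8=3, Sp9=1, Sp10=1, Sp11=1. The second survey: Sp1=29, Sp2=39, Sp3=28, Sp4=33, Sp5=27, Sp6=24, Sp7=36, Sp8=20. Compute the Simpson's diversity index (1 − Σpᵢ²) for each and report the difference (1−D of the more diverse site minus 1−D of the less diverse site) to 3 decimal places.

The first survey: N=16, proportions 0.125, 0.0625, 0.0625, 0.0625, 0.125, 0.0625, 0.125, 0.1875, 0.0625, 0.0625, 0.0625, giving 1−D = 0.89062 (working shown to 5 dp, full precision carried).
The second survey: N=236, proportions 0.12288, 0.16525, 0.11864, 0.13983, 0.11441, 0.10169, 0.15254, 0.08475, giving 1−D = 0.87008.
Difference = |0.89062 − 0.87008| = 0.02054, i.e. 0.021 to 3 decimal places.

0.021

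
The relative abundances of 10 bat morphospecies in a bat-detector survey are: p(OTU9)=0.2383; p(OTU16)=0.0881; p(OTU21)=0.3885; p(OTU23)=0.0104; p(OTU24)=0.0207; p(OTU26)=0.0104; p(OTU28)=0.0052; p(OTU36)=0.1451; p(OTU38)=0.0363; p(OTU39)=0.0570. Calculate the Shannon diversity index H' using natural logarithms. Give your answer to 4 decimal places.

1.6894

Each pᵢ ln pᵢ term (working shown to 6 dp, full precision carried): 0.2383×(-1.434225)=-0.341776, 0.0881×(-2.429283)=-0.214020, 0.3885×(-0.945462)=-0.367312, 0.0104×(-4.565949)=-0.047486, 0.0207×(-3.877622)=-0.080267, 0.0104×(-4.565949)=-0.047486, 0.0052×(-5.259097)=-0.027347, 0.1451×(-1.930332)=-0.280091, 0.0363×(-3.315938)=-0.120369, 0.057×(-2.864704)=-0.163288.
Sum = -1.689441, so H' = 1.6894.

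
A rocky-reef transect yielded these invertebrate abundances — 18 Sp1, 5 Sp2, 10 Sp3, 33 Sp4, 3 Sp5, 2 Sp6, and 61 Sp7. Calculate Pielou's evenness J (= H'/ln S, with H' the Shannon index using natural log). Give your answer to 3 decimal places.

Total N = 18+5+10+33+3+2+61 = 132, so the proportions are 0.13636, 0.03788, 0.07576, 0.25, 0.02273, 0.01515, 0.46212 (working shown to 5 dp, full precision carried).
H' = −Σ pᵢ ln pᵢ = −((-0.27170) + (-0.12399) + (-0.19547) + (-0.34657) + (-0.08600) + (-0.06348) + (-0.35672)) = 1.44394.
With S = 7 species, ln S = 1.94591, so J = 1.44394/1.94591 = 0.74204, i.e. 0.742 to 3 decimal places.

0.742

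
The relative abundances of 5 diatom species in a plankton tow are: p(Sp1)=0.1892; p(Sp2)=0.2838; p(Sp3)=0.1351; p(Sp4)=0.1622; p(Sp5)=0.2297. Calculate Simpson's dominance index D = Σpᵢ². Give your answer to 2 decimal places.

0.21

D = 0.1892² + 0.2838² + 0.1351² + 0.1622² + 0.2297² = 0.0358 + 0.0805 + 0.0183 + 0.0263 + 0.0528 = 0.2137 (working shown to 4 dp, full precision carried).
To 2 decimal places, D = 0.21.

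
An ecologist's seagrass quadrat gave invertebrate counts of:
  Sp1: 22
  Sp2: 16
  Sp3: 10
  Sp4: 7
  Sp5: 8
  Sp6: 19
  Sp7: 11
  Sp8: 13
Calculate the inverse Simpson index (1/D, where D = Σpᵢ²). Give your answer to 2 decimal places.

Total N = 22+16+10+7+8+19+11+13 = 106, so the proportions are 0.2075472, 0.1509434, 0.0943396, 0.0660377, 0.0754717, 0.1792453, 0.1037736, 0.1226415 (working shown to 7 dp, full precision carried).
D = 0.2075472² + 0.1509434² + 0.0943396² + 0.0660377² + 0.0754717² + 0.1792453² + 0.1037736² + 0.1226415² = 0.0430758 + 0.0227839 + 0.0089000 + 0.0043610 + 0.0056960 + 0.0321289 + 0.0107690 + 0.0150409 = 0.1427554.
So 1/D = 7.00499, i.e. 7.00 to 2 decimal places.

7.00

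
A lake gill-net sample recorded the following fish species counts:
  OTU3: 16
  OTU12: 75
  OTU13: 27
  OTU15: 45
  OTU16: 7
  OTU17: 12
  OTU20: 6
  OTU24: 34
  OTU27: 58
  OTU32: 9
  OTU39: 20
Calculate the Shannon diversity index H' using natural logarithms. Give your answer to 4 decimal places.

Total N = 16+75+27+45+7+12+6+34+58+9+20 = 309, so the proportions are 0.05178, 0.242718, 0.087379, 0.145631, 0.022654, 0.038835, 0.019417, 0.110032, 0.187702, 0.029126, 0.064725 (working shown to 6 dp, full precision carried).
Each pᵢ ln pᵢ term: 0.05178×(-2.960753)=-0.153308, 0.242718×(-1.415853)=-0.343654, 0.087379×(-2.437504)=-0.212986, 0.145631×(-1.926679)=-0.280584, 0.022654×(-3.787431)=-0.085799, 0.038835×(-3.248435)=-0.126153, 0.019417×(-3.941582)=-0.076536, 0.110032×(-2.206981)=-0.242839, 0.187702×(-1.672898)=-0.314007, 0.029126×(-3.536117)=-0.102994, 0.064725×(-2.737609)=-0.177192.
Sum = -2.116050, so H' = 2.1161.

2.1161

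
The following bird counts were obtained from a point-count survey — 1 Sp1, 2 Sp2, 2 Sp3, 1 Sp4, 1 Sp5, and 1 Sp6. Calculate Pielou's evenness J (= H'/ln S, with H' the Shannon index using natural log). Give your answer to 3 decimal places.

0.967

Total N = 1+2+2+1+1+1 = 8, so the proportions are 0.125, 0.25, 0.25, 0.125, 0.125, 0.125 (working shown to 5 dp, full precision carried).
H' = −Σ pᵢ ln pᵢ = −((-0.25993) + (-0.34657) + (-0.34657) + (-0.25993) + (-0.25993) + (-0.25993)) = 1.73287.
With S = 6 species, ln S = 1.79176, so J = 1.73287/1.79176 = 0.96713, i.e. 0.967 to 3 decimal places.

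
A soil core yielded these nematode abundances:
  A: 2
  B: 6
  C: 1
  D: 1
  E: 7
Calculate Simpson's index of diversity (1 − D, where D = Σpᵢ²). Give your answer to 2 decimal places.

Total N = 2+6+1+1+7 = 17, so the proportions are 0.1176, 0.3529, 0.0588, 0.0588, 0.4118 (working shown to 4 dp, full precision carried).
D = 0.1176² + 0.3529² + 0.0588² + 0.0588² + 0.4118² = 0.0138 + 0.1246 + 0.0035 + 0.0035 + 0.1696 = 0.3149.
So 1 − D = 0.6851, i.e. 0.69 to 2 decimal places.

0.69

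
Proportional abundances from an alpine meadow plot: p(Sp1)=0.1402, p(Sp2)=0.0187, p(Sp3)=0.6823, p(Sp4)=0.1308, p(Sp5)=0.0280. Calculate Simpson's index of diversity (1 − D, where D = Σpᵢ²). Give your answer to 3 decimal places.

D = 0.1402² + 0.0187² + 0.6823² + 0.1308² + 0.028² = 0.01966 + 0.00035 + 0.46553 + 0.01711 + 0.00078 = 0.50343 (working shown to 5 dp, full precision carried).
So 1 − D = 0.49657, i.e. 0.497 to 3 decimal places.

0.497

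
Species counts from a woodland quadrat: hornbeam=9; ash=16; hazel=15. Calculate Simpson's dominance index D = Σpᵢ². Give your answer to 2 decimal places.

0.35

Total N = 9+16+15 = 40, so the proportions are 0.225, 0.4, 0.375 (working shown to 4 dp, full precision carried).
D = 0.225² + 0.4² + 0.375² = 0.0506 + 0.1600 + 0.1406 = 0.3513.
To 2 decimal places, D = 0.35.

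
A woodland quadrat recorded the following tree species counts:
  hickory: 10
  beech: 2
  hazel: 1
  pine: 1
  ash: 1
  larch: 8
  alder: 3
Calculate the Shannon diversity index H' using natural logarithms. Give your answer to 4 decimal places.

1.5526

Total N = 10+2+1+1+1+8+3 = 26, so the proportions are 0.384615, 0.076923, 0.038462, 0.038462, 0.038462, 0.307692, 0.115385 (working shown to 6 dp, full precision carried).
Each pᵢ ln pᵢ term: 0.384615×(-0.955511)=-0.367504, 0.076923×(-2.564949)=-0.197304, 0.038462×(-3.258097)=-0.125311, 0.038462×(-3.258097)=-0.125311, 0.038462×(-3.258097)=-0.125311, 0.307692×(-1.178655)=-0.362663, 0.115385×(-2.159484)=-0.249171.
Sum = -1.552577, so H' = 1.5526.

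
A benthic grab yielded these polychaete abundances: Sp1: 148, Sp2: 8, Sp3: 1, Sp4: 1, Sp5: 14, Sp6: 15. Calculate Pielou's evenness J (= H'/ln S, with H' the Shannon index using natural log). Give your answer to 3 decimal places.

0.431

Total N = 148+8+1+1+14+15 = 187, so the proportions are 0.79144, 0.04278, 0.00535, 0.00535, 0.07487, 0.08021 (working shown to 5 dp, full precision carried).
H' = −Σ pᵢ ln pᵢ = −((-0.18512) + (-0.13483) + (-0.02797) + (-0.02797) + (-0.19406) + (-0.20238)) = 0.77234.
With S = 6 species, ln S = 1.79176, so J = 0.77234/1.79176 = 0.43105, i.e. 0.431 to 3 decimal places.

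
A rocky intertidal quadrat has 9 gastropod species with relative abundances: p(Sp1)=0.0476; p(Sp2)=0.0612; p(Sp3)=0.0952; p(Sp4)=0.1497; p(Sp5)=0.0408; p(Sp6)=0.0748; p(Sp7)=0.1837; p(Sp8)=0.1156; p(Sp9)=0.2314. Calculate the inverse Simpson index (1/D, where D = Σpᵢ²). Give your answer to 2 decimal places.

6.88

D = 0.0476² + 0.0612² + 0.0952² + 0.1497² + 0.0408² + 0.0748² + 0.1837² + 0.1156² + 0.2314² = 0.002266 + 0.003745 + 0.009063 + 0.022410 + 0.001665 + 0.005595 + 0.033746 + 0.013363 + 0.053546 = 0.145399 (working shown to 6 dp, full precision carried).
So 1/D = 6.8776, i.e. 6.88 to 2 decimal places.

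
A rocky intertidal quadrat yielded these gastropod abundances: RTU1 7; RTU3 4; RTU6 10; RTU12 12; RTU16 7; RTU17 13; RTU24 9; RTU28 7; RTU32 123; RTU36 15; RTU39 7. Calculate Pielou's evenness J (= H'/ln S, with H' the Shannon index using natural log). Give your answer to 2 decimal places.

Total N = 7+4+10+12+7+13+9+7+123+15+7 = 214, so the proportions are 0.0327, 0.0187, 0.0467, 0.0561, 0.0327, 0.0607, 0.0421, 0.0327, 0.5748, 0.0701, 0.0327 (working shown to 4 dp, full precision carried).
H' = −Σ pᵢ ln pᵢ = −((-0.1119) + (-0.0744) + (-0.1431) + (-0.1616) + (-0.1119) + (-0.1702) + (-0.1333) + (-0.1119) + (-0.3183) + (-0.1863) + (-0.1119)) = 1.6346.
With S = 11 species, ln S = 2.3979, so J = 1.6346/2.3979 = 0.6817, i.e. 0.68 to 2 decimal places.

0.68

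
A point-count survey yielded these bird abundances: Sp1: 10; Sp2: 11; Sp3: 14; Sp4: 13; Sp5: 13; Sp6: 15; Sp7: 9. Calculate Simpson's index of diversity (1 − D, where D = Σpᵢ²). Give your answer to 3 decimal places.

0.853

Total N = 10+11+14+13+13+15+9 = 85, so the proportions are 0.11765, 0.12941, 0.16471, 0.15294, 0.15294, 0.17647, 0.10588 (working shown to 5 dp, full precision carried).
D = 0.11765² + 0.12941² + 0.16471² + 0.15294² + 0.15294² + 0.17647² + 0.10588² = 0.01384 + 0.01675 + 0.02713 + 0.02339 + 0.02339 + 0.03114 + 0.01121 = 0.14685.
So 1 − D = 0.85315, i.e. 0.853 to 3 decimal places.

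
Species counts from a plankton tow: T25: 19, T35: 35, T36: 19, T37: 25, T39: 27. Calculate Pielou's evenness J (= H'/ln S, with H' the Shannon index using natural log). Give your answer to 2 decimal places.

0.98

Total N = 19+35+19+25+27 = 125, so the proportions are 0.152, 0.28, 0.152, 0.2, 0.216 (working shown to 4 dp, full precision carried).
H' = −Σ pᵢ ln pᵢ = −((-0.2863) + (-0.3564) + (-0.2863) + (-0.3219) + (-0.3310)) = 1.5820.
With S = 5 species, ln S = 1.6094, so J = 1.5820/1.6094 = 0.9830, i.e. 0.98 to 2 decimal places.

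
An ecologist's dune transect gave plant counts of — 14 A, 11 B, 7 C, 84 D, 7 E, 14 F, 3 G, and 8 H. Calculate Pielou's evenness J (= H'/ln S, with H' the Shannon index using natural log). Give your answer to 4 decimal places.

Total N = 14+11+7+84+7+14+3+8 = 148, so the proportions are 0.094595, 0.074324, 0.047297, 0.567568, 0.047297, 0.094595, 0.02027, 0.054054 (working shown to 6 dp, full precision carried).
H' = −Σ pᵢ ln pᵢ = −((-0.223069) + (-0.193192) + (-0.144318) + (-0.321468) + (-0.144318) + (-0.223069) + (-0.079026) + (-0.157717)) = 1.486177.
With S = 8 species, ln S = 2.079442, so J = 1.486177/2.079442 = 0.714700, i.e. 0.7147 to 4 decimal places.

0.7147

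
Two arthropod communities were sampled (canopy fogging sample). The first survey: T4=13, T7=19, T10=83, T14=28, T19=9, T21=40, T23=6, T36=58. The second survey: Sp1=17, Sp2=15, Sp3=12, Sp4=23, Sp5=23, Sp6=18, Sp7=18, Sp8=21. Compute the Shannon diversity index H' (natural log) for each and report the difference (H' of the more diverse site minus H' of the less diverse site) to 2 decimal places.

0.28

The first survey: N=256, proportions 0.05078, 0.07422, 0.32422, 0.10938, 0.03516, 0.15625, 0.02344, 0.22656, giving H' = 1.78369 (working shown to 5 dp, full precision carried).
The second survey: N=147, proportions 0.11565, 0.10204, 0.08163, 0.15646, 0.15646, 0.12245, 0.12245, 0.14286, giving H' = 2.05965.
Difference = |1.78369 − 2.05965| = 0.27596, i.e. 0.28 to 2 decimal places.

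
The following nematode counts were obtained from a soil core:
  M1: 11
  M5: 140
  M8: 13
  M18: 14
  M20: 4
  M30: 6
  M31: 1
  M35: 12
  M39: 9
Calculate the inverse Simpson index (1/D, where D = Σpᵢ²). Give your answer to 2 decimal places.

Total N = 11+140+13+14+4+6+1+12+9 = 210, so the proportions are 0.05238, 0.66667, 0.0619, 0.06667, 0.01905, 0.02857, 0.00476, 0.05714, 0.04286 (working shown to 5 dp, full precision carried).
D = 0.05238² + 0.66667² + 0.0619² + 0.06667² + 0.01905² + 0.02857² + 0.00476² + 0.05714² + 0.04286² = 0.00274 + 0.44444 + 0.00383 + 0.00444 + 0.00036 + 0.00082 + 0.00002 + 0.00327 + 0.00184 = 0.46177.
So 1/D = 2.1656, i.e. 2.17 to 2 decimal places.

2.17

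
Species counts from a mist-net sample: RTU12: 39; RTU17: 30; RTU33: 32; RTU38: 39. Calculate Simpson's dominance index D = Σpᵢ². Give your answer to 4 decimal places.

0.2534

Total N = 39+30+32+39 = 140, so the proportions are 0.278571, 0.214286, 0.228571, 0.278571 (working shown to 6 dp, full precision carried).
D = 0.278571² + 0.214286² + 0.228571² + 0.278571² = 0.077602 + 0.045918 + 0.052245 + 0.077602 = 0.253367.
To 4 decimal places, D = 0.2534.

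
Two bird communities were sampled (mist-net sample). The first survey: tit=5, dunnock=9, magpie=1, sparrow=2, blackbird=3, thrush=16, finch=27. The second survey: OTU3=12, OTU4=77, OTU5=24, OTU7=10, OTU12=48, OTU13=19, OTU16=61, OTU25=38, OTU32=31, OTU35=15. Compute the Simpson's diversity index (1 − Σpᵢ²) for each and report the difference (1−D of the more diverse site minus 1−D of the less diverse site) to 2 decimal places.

The first survey: N=63, proportions 0.0794, 0.1429, 0.0159, 0.0317, 0.0476, 0.254, 0.4286, giving 1−D = 0.7216 (working shown to 4 dp, full precision carried).
The second survey: N=335, proportions 0.0358, 0.2299, 0.0716, 0.0299, 0.1433, 0.0567, 0.1821, 0.1134, 0.0925, 0.0448, giving 1−D = 0.8595.
Difference = |0.7216 − 0.8595| = 0.1379, i.e. 0.14 to 2 decimal places.

0.14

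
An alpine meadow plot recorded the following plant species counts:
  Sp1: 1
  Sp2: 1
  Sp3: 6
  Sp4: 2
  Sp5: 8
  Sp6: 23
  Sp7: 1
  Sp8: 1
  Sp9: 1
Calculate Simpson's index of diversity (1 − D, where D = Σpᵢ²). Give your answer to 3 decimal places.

0.670

Total N = 1+1+6+2+8+23+1+1+1 = 44, so the proportions are 0.02273, 0.02273, 0.13636, 0.04545, 0.18182, 0.52273, 0.02273, 0.02273, 0.02273 (working shown to 5 dp, full precision carried).
D = 0.02273² + 0.02273² + 0.13636² + 0.04545² + 0.18182² + 0.52273² + 0.02273² + 0.02273² + 0.02273² = 0.00052 + 0.00052 + 0.01860 + 0.00207 + 0.03306 + 0.27324 + 0.00052 + 0.00052 + 0.00052 = 0.32955.
So 1 − D = 0.67045, i.e. 0.670 to 3 decimal places.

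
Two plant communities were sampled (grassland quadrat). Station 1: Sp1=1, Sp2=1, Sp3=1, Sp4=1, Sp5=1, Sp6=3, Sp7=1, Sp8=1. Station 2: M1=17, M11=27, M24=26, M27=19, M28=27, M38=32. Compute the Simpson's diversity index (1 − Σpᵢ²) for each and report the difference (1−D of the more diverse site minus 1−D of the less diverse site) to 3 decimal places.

Station 1: N=10, proportions 0.1, 0.1, 0.1, 0.1, 0.1, 0.3, 0.1, 0.1, giving 1−D = 0.84000 (working shown to 5 dp, full precision carried).
Station 2: N=148, proportions 0.11486, 0.18243, 0.17568, 0.12838, 0.18243, 0.21622, giving 1−D = 0.82615.
Difference = |0.84000 − 0.82615| = 0.01385, i.e. 0.014 to 3 decimal places.

0.014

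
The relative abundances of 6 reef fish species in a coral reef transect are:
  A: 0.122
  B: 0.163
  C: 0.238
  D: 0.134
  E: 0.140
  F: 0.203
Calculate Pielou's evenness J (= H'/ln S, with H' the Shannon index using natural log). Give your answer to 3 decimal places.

H' = −Σ pᵢ ln pᵢ = −((-0.25666) + (-0.29568) + (-0.34165) + (-0.26933) + (-0.27526) + (-0.32369)) = 1.76226 (working shown to 5 dp, full precision carried).
With S = 6 species, ln S = 1.79176, so J = 1.76226/1.79176 = 0.98354, i.e. 0.984 to 3 decimal places.

0.984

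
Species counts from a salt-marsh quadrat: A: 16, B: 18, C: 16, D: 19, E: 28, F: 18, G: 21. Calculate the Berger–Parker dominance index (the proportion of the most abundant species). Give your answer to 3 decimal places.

0.206

Total N = 16+18+16+19+28+18+21 = 136, so the proportions are 0.11765, 0.13235, 0.11765, 0.13971, 0.20588, 0.13235, 0.15441 (working shown to 5 dp, full precision carried).
The largest proportion is 0.20588, i.e. d = 0.206 to 3 decimal places.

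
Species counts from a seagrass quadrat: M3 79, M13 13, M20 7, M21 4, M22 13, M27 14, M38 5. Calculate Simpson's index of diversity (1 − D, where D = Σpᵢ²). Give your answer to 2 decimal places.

0.62

Total N = 79+13+7+4+13+14+5 = 135, so the proportions are 0.5852, 0.0963, 0.0519, 0.0296, 0.0963, 0.1037, 0.037 (working shown to 4 dp, full precision carried).
D = 0.5852² + 0.0963² + 0.0519² + 0.0296² + 0.0963² + 0.1037² + 0.037² = 0.3424 + 0.0093 + 0.0027 + 0.0009 + 0.0093 + 0.0108 + 0.0014 = 0.3767.
So 1 − D = 0.6233, i.e. 0.62 to 2 decimal places.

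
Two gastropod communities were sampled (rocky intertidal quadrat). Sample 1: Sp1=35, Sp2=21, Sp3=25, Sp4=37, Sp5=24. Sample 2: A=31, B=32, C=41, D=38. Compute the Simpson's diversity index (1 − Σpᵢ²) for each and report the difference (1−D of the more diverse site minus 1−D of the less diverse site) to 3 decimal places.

0.043

Sample 1: N=142, proportions 0.24648, 0.14789, 0.17606, 0.26056, 0.16901, giving 1−D = 0.78992 (working shown to 5 dp, full precision carried).
Sample 2: N=142, proportions 0.21831, 0.22535, 0.28873, 0.26761, giving 1−D = 0.74658.
Difference = |0.78992 − 0.74658| = 0.04334, i.e. 0.043 to 3 decimal places.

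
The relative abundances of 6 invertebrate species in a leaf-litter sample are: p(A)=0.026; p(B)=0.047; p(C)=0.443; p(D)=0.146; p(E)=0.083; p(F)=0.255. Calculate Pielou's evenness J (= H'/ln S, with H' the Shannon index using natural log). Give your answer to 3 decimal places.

H' = −Σ pᵢ ln pᵢ = −((-0.09489) + (-0.14371) + (-0.36068) + (-0.28093) + (-0.20658) + (-0.34846)) = 1.43524 (working shown to 5 dp, full precision carried).
With S = 6 species, ln S = 1.79176, so J = 1.43524/1.79176 = 0.80102, i.e. 0.801 to 3 decimal places.

0.801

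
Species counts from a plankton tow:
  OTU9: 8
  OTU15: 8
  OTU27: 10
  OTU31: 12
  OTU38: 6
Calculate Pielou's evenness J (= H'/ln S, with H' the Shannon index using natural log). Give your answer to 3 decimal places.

0.983

Total N = 8+8+10+12+6 = 44, so the proportions are 0.18182, 0.18182, 0.22727, 0.27273, 0.13636 (working shown to 5 dp, full precision carried).
H' = −Σ pᵢ ln pᵢ = −((-0.30995) + (-0.30995) + (-0.33673) + (-0.35435) + (-0.27170)) = 1.58268.
With S = 5 species, ln S = 1.60944, so J = 1.58268/1.60944 = 0.98338, i.e. 0.983 to 3 decimal places.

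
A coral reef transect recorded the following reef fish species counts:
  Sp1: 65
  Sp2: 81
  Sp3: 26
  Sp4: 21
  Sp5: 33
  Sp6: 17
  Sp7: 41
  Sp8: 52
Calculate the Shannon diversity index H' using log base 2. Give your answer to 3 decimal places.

2.822

Total N = 65+81+26+21+33+17+41+52 = 336, so the proportions are 0.19345, 0.24107, 0.07738, 0.0625, 0.09821, 0.0506, 0.12202, 0.15476 (working shown to 5 dp, full precision carried).
Each pᵢ log₂ pᵢ term: 0.19345×(-2.36995)=-0.45847, 0.24107×(-2.05247)=-0.49479, 0.07738×(-3.69188)=-0.28568, 0.0625×(-4.00000)=-0.25000, 0.09821×(-3.34792)=-0.32881, 0.0506×(-4.30485)=-0.21781, 0.12202×(-3.03477)=-0.37031, 0.15476×(-2.69188)=-0.41660.
Sum = -2.82248, so H' = 2.822.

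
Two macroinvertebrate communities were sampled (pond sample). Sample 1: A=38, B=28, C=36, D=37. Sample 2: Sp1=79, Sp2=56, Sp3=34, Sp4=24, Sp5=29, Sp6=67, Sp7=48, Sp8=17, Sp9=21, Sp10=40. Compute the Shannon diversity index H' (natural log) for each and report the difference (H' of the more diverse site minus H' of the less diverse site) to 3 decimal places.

0.814

Sample 1: N=139, proportions 0.273381, 0.201439, 0.258993, 0.266187, giving H' = 1.379505 (working shown to 6 dp, full precision carried).
Sample 2: N=415, proportions 0.190361, 0.13494, 0.081928, 0.057831, 0.06988, 0.161446, 0.115663, 0.040964, 0.050602, 0.096386, giving H' = 2.193064.
Difference = |1.379505 − 2.193064| = 0.813559, i.e. 0.814 to 3 decimal places.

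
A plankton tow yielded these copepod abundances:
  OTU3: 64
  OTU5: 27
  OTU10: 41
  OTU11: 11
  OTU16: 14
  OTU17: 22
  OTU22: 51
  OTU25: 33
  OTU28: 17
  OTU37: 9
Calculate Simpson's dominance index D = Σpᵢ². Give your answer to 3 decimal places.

0.136

Total N = 64+27+41+11+14+22+51+33+17+9 = 289, so the proportions are 0.22145, 0.09343, 0.14187, 0.03806, 0.04844, 0.07612, 0.17647, 0.11419, 0.05882, 0.03114 (working shown to 5 dp, full precision carried).
D = 0.22145² + 0.09343² + 0.14187² + 0.03806² + 0.04844² + 0.07612² + 0.17647² + 0.11419² + 0.05882² + 0.03114² = 0.04904 + 0.00873 + 0.02013 + 0.00145 + 0.00235 + 0.00579 + 0.03114 + 0.01304 + 0.00346 + 0.00097 = 0.13610.
To 3 decimal places, D = 0.136.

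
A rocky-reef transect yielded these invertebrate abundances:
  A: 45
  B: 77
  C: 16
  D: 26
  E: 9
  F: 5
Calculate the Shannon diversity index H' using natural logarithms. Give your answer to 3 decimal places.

1.459

Total N = 45+77+16+26+9+5 = 178, so the proportions are 0.25281, 0.43258, 0.08989, 0.14607, 0.05056, 0.02809 (working shown to 5 dp, full precision carried).
Each pᵢ ln pᵢ term: 0.25281×(-1.37512)=-0.34764, 0.43258×(-0.83798)=-0.36250, 0.08989×(-2.40919)=-0.21656, 0.14607×(-1.92369)=-0.28099, 0.05056×(-2.98456)=-0.15090, 0.02809×(-3.57235)=-0.10035.
Sum = -1.45894, so H' = 1.459.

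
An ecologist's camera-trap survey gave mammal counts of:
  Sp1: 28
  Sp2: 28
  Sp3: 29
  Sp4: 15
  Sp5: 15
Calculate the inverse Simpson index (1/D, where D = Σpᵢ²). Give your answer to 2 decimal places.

4.63

Total N = 28+28+29+15+15 = 115, so the proportions are 0.243478, 0.243478, 0.252174, 0.130435, 0.130435 (working shown to 6 dp, full precision carried).
D = 0.243478² + 0.243478² + 0.252174² + 0.130435² + 0.130435² = 0.059282 + 0.059282 + 0.063592 + 0.017013 + 0.017013 = 0.216181.
So 1/D = 4.6257, i.e. 4.63 to 2 decimal places.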